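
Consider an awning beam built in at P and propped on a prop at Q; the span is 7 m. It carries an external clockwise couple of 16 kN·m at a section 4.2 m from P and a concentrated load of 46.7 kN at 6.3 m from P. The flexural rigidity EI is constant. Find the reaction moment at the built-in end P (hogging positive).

Choose R_Q as the redundant. The primary structure is the cantilever fixed at P.
Deflection at Q on the released cantilever, summing each load's contribution:
  clockwise couple 16 at a = 4.2: M₀a(2L − a)/(2EI) = 329.3/EI
  point load 46.7 at a = 6.3: Pa²(3L − a)/(6EI) = 4541/EI
  δ_0 = 4870/EI
Tip deflection under a unit load at Q: L³/(3EI) = 114.3/EI.
Compatibility at Q: δ_0 − R_Q·δ_{QQ} = 0, so R_Q = 4870/114.3 = 42.6 kN.
Moment equilibrium about P: M_P = Σ(load moments about P) − R_Q·L = 310.2 − 42.6×7 = 12.02 kN·m.

M_P = 12.02 kN·m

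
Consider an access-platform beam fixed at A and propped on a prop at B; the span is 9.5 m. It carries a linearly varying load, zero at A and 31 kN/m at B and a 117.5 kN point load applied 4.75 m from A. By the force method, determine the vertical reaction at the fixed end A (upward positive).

Take the reaction at B as the redundant and release it; the primary structure is a cantilever fixed at A.
Downward deflection at the released point B due to the loads:
  triangular load, peak 31 at the free end: 11w₀L⁴/(120EI) = 23146/EI
  point load 117.5 at a = 4.75: Pa²(3L − a)/(6EI) = 10494/EI
  δ_0 = 33639/EI
Flexibility coefficient — unit upward force at B: δ_{BB} = L³/(3EI) = 285.8/EI.
The prop prevents deflection at B: R_B = δ_0/δ_{BB} = 33639/285.8 = 117.7 kN.
Vertical equilibrium: R_A = ΣP − R_B = 264.8 − 117.7 = 147 kN.

R_A = 147 kN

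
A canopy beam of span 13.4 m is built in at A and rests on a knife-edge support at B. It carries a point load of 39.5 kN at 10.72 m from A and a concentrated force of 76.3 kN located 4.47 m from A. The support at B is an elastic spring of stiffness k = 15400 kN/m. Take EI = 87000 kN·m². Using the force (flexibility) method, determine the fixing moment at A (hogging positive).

Remove the prop at B; the released (primary) structure is a cantilever built in at A.
Primary-structure tip deflection at B by superposition:
  point load 39.5 at a = 10.72: Pa²(3L − a)/(6EI) = 22303/EI
  point load 76.3 at a = 4.47: Pa²(3L − a)/(6EI) = 9079/EI
  δ_0 = 31382/EI
Tip deflection under a unit load at B: L³/(3EI) = 802/EI.
With EI = 87000 kN·m²: δ_0 = 0.36071 m and δ_{BB} = 0.009219 m/kN.
Compatibility — the spring shortens by R_B/k under the reaction it provides: δ_0 − R_B·δ_{BB} = R_B/k. With 1/k = 0.000065 m/kN, R_B = δ_0 / (δ_{BB} + 1/k) = 0.36071 / (0.009219 + 0.000065) = 38.85 kN.
Moment equilibrium about A: M_A = Σ(load moments about A) − R_B·L = 764.5 − 38.85×13.4 = 243.9 kN·m.

M_A = 243.9 kN·m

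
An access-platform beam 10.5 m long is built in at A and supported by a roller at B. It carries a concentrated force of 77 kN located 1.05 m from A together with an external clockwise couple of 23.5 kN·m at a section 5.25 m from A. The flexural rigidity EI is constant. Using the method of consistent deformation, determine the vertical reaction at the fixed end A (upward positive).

Take the reaction at B as the redundant and release it; the primary structure is a cantilever fixed at A.
Deflection at B on the released cantilever, summing each load's contribution:
  point load 77 at a = 1.05: Pa²(3L − a)/(6EI) = 430.8/EI
  clockwise couple 23.5 at a = 5.25: M₀a(2L − a)/(2EI) = 971.6/EI
  δ_0 = 1402/EI
Flexibility coefficient — unit upward force at B: δ_{BB} = L³/(3EI) = 385.9/EI.
Compatibility at B: δ_0 − R_B·δ_{BB} = 0, so R_B = 1402/385.9 = 3.634 kN.
Vertical equilibrium: R_A = ΣP − R_B = 77 − 3.634 = 73.37 kN.

R_A = 73.37 kN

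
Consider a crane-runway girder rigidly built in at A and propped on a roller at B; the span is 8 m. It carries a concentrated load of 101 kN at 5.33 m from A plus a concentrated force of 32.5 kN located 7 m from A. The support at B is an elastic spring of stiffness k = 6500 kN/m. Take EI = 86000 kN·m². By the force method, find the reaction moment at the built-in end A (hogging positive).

M_A = 181.1 kN·m

Release the roller at B. Primary structure: cantilever fixed at A.
Downward deflection at the released point B due to the loads:
  point load 101 at a = 5.33: Pa²(3L − a)/(6EI) = 8928/EI
  point load 32.5 at a = 7: Pa²(3L − a)/(6EI) = 4512/EI
  δ_0 = 13440/EI
Flexibility coefficient — unit upward force at B: δ_{BB} = L³/(3EI) = 170.7/EI.
With EI = 86000 kN·m²: δ_0 = 0.15628 m and δ_{BB} = 0.001984 m/kN.
Compatibility — the spring shortens by R_B/k under the reaction it provides: δ_0 − R_B·δ_{BB} = R_B/k. With 1/k = 0.000154 m/kN, R_B = δ_0 / (δ_{BB} + 1/k) = 0.15628 / (0.001984 + 0.000154) = 73.09 kN.
Moment equilibrium about A: M_A = Σ(load moments about A) − R_B·L = 765.8 − 73.09×8 = 181.1 kN·m.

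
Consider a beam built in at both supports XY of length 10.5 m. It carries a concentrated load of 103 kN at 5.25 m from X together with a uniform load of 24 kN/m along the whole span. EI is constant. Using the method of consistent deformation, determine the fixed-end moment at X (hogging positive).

M_X = 355.7 kN·m

Release both end moments; the primary structure is a simply-supported span XY with redundants M_X and M_Y.
End rotations of the released simple span under the applied load (×1/EI):
  at X: point load 103 at a = 5.25: Pab(L + b)/(6LEI) = 709.7/EI
  at Y: point load 103 at a = 5.25: Pab(L + a)/(6LEI) = 709.7/EI
  at X: UDL 24: wL³/(24EI) = 1158/EI
  at Y: UDL 24: wL³/(24EI) = 1158/EI
  θ_X0 = 1867/EI,  θ_Y0 = 1867/EI
Flexibility coefficients: a unit moment at one end gives L/(3EI) there and L/(6EI) at the far end, so f₁₁ = f₂₂ = 3.5/EI and f₁₂ = f₂₁ = 1.75/EI.
Compatibility — zero rotation at each built-in end:
  3.5 M_X + 1.75 M_Y = 1867
  1.75 M_X + 3.5 M_Y = 1867
Solving the pair gives M_X = 355.7 kN·m and M_Y = 355.7 kN·m (hogging).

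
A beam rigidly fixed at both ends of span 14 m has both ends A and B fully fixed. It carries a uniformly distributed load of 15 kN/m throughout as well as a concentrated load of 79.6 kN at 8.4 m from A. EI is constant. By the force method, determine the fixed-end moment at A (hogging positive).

Take the two fixed-end moments M_A, M_B as redundants; the released structure is the simple span AB.
On the primary (simply-supported) span, the end slopes from the loading are:
  at A: UDL 15: wL³/(24EI) = 1715/EI
  at B: UDL 15: wL³/(24EI) = 1715/EI
  at A: point load 79.6 at a = 8.4: Pab(L + b)/(6LEI) = 873.7/EI
  at B: point load 79.6 at a = 8.4: Pab(L + a)/(6LEI) = 998.5/EI
  θ_A0 = 2589/EI,  θ_B0 = 2714/EI
Flexibility coefficients: a unit moment at one end gives L/(3EI) there and L/(6EI) at the far end, so f₁₁ = f₂₂ = 4.667/EI and f₁₂ = f₂₁ = 2.333/EI.
Compatibility — zero rotation at each built-in end:
  4.667 M_A + 2.333 M_B = 2589
  2.333 M_A + 4.667 M_B = 2714
Solving the pair gives M_A = 352 kN·m and M_B = 405.5 kN·m (hogging).

M_A = 352 kN·m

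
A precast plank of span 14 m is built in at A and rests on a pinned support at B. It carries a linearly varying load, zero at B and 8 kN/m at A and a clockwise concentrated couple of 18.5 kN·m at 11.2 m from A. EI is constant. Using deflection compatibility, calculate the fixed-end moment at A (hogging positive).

Choose R_B as the redundant. The primary structure is the cantilever fixed at A.
Deflection at B on the released cantilever, summing each load's contribution:
  triangular load, peak 8 at the fixed end: w₀L⁴/(30EI) = 10244/EI
  clockwise couple 18.5 at a = 11.2: M₀a(2L − a)/(2EI) = 1740/EI
  δ_0 = 11985/EI
Flexibility coefficient — unit upward force at B: δ_{BB} = L³/(3EI) = 914.7/EI.
Compatibility at B: δ_0 − R_B·δ_{BB} = 0, so R_B = 11985/914.7 = 13.1 kN.
Moment equilibrium about A: M_A = Σ(load moments about A) − R_B·L = 279.8 − 13.1×14 = 96.39 kN·m.

M_A = 96.39 kN·m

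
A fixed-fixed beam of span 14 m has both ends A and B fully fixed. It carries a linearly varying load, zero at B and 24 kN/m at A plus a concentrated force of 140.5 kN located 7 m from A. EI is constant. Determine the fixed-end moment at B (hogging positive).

M_B = 402.7 kN·m

Release both end moments; the primary structure is a simply-supported span AB with redundants M_A and M_B.
Simple-span end rotations at A and B under the given loads:
  at A: triangular load, peak 24: w₀L³/(45EI) = 1463/EI
  at B: triangular load, peak 24: 7w₀L³/(360EI) = 1281/EI
  at A: point load 140.5 at a = 7: Pab(L + b)/(6LEI) = 1721/EI
  at B: point load 140.5 at a = 7: Pab(L + a)/(6LEI) = 1721/EI
  θ_A0 = 3185/EI,  θ_B0 = 3002/EI
Flexibility coefficients: a unit moment at one end gives L/(3EI) there and L/(6EI) at the far end, so f₁₁ = f₂₂ = 4.667/EI and f₁₂ = f₂₁ = 2.333/EI.
Compatibility — zero rotation at each built-in end:
  4.667 M_A + 2.333 M_B = 3185
  2.333 M_A + 4.667 M_B = 3002
Solving the pair gives M_A = 481.1 kN·m and M_B = 402.7 kN·m (hogging).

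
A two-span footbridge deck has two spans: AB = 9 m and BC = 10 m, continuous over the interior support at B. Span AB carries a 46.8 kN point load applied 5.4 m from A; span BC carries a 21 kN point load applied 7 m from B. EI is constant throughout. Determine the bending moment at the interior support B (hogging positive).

M_B = 53.39 kN·m

Take M_B as the redundant. Released structure: two simple spans AB and BC with a hinge at B.
Rotations at B on the released spans (each span's end-slope, ×1/EI):
  span AB: point load 46.8 at a = 5.4: Pab(L + a)/(6LEI) = 242.6/EI
  span BC: point load 21 at a = 7: Pab(L + b)/(6LEI) = 95.55/EI
  relative rotation θ_0 = (242.6 + 95.55)/EI = 338.2/EI
A unit hogging moment at B produces rotation L₁/(3EI) + L₂/(3EI) = 6.333/EI.
Slope continuity at B: θ_0 = M_B·6.333/EI, so M_B = 338.2/6.333 = 53.39 kN·m (hogging).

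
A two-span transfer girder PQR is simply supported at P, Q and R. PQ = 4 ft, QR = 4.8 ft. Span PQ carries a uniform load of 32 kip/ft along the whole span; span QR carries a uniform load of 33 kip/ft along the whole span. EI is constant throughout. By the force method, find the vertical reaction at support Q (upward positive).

Take M_Q as the redundant. Released structure: two simple spans PQ and QR with a hinge at Q.
End slopes at the hinge Q, treating each span as simply supported:
  span PQ: UDL 32: wL³/(24EI) = 85.33/EI
  span QR: UDL 33: wL³/(24EI) = 152.1/EI
  relative rotation θ_0 = (85.33 + 152.1)/EI = 237.4/EI
A unit hogging moment at Q produces rotation L₁/(3EI) + L₂/(3EI) = 2.933/EI.
Slope continuity at Q: θ_0 = M_Q·2.933/EI, so M_Q = 237.4/2.933 = 80.93 kip·ft (hogging).
Span PQ, ΣM about P with M_Q applied at Q: R_Q^{PQ}·4 = 256 + 80.93, so R_Q^{PQ} = 84.23 kip and R_P = 128 − 84.23 = 43.77 kip.
Span QR, ΣM about R: R_Q^{QR}·4.8 = 380.2 + 80.93, so R_Q^{QR} = 96.06 kip and R_R = 158.4 − 96.06 = 62.34 kip.
R_Q = 84.23 + 96.06 = 180.3 kip.

R_Q = 180.3 kip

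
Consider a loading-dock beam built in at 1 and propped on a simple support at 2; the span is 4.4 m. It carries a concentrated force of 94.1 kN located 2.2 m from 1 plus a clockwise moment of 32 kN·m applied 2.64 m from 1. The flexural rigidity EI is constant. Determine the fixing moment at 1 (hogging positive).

M_1 = 69.31 kN·m

Take the reaction at 2 as the redundant and release it; the primary structure is a cantilever fixed at 1.
Free-end deflection of the primary structure under the applied loading (downward +):
  point load 94.1 at a = 2.2: Pa²(3L − a)/(6EI) = 835/EI
  clockwise couple 32 at a = 2.64: M₀a(2L − a)/(2EI) = 260.2/EI
  δ_0 = 1095/EI
Flexibility coefficient — unit upward force at 2: δ_{22} = L³/(3EI) = 28.39/EI.
The prop prevents deflection at 2: R_2 = δ_0/δ_{22} = 1095/28.39 = 38.57 kN.
Moment equilibrium about 1: M_1 = Σ(load moments about 1) − R_2·L = 239 − 38.57×4.4 = 69.31 kN·m.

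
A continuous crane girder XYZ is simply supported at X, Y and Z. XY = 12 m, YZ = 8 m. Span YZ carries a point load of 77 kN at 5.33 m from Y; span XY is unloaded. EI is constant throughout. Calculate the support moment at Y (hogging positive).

M_Y = 36.54 kN·m

Release continuity at Y by inserting a hinge; the redundant is the internal moment M_Y. The primary structure is two simply-supported spans XY and YZ.
Rotations at Y on the released spans (each span's end-slope, ×1/EI):
  span YZ: point load 77 at a = 5.33: Pab(L + b)/(6LEI) = 243.6/EI
  relative rotation θ_0 = (0 + 243.6)/EI = 243.6/EI
A unit hogging moment at Y produces rotation L₁/(3EI) + L₂/(3EI) = 6.667/EI.
Slope continuity at Y: θ_0 = M_Y·6.667/EI, so M_Y = 243.6/6.667 = 36.54 kN·m (hogging).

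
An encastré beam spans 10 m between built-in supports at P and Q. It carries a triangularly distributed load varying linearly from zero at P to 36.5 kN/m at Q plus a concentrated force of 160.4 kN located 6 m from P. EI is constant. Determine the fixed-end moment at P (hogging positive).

M_P = 275.7 kN·m

Take the two fixed-end moments M_P, M_Q as redundants; the released structure is the simple span PQ.
On the primary (simply-supported) span, the end slopes from the loading are:
  at P: triangular load, peak 36.5: 7w₀L³/(360EI) = 709.7/EI
  at Q: triangular load, peak 36.5: w₀L³/(45EI) = 811.1/EI
  at P: point load 160.4 at a = 6: Pab(L + b)/(6LEI) = 898.2/EI
  at Q: point load 160.4 at a = 6: Pab(L + a)/(6LEI) = 1027/EI
  θ_P0 = 1608/EI,  θ_Q0 = 1838/EI
Flexibility coefficients: a unit moment at one end gives L/(3EI) there and L/(6EI) at the far end, so f₁₁ = f₂₂ = 3.333/EI and f₁₂ = f₂₁ = 1.667/EI.
Compatibility — zero rotation at each built-in end:
  3.333 M_P + 1.667 M_Q = 1608
  1.667 M_P + 3.333 M_Q = 1838
Solving the pair gives M_P = 275.7 kN·m and M_Q = 413.5 kN·m (hogging).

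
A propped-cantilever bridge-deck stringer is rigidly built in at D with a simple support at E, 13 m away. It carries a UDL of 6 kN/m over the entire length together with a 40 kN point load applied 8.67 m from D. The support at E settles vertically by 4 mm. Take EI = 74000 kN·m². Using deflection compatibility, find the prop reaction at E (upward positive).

R_E = 49.6 kN

Release the roller at E. Primary structure: cantilever fixed at D.
Downward deflection at the released point E due to the loads:
  UDL 6: wL⁴/(8EI) = 21421/EI
  point load 40 at a = 8.67: Pa²(3L − a)/(6EI) = 15199/EI
  δ_0 = 36620/EI
Flexibility coefficient — unit upward force at E: δ_{EE} = L³/(3EI) = 732.3/EI.
With EI = 74000 kN·m²: δ_0 = 0.49486 m and δ_{EE} = 0.009896 m/kN.
Compatibility — the beam at E must follow the support down by 0.004 m: δ_0 − R_E·δ_{EE} = 0.004, so R_E = (0.49486 − 0.004)/0.009896 = 49.6 kN.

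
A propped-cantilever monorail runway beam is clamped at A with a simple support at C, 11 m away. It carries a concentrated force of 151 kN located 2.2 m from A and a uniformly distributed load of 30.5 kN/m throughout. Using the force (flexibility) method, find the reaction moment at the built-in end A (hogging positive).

Take the reaction at C as the redundant and release it; the primary structure is a cantilever fixed at A.
Deflection at C on the released cantilever, summing each load's contribution:
  point load 151 at a = 2.2: Pa²(3L − a)/(6EI) = 3752/EI
  UDL 30.5: wL⁴/(8EI) = 55819/EI
  δ_0 = 59570/EI
Tip deflection under a unit load at C: L³/(3EI) = 443.7/EI.
The prop prevents deflection at C: R_C = δ_0/δ_{CC} = 59570/443.7 = 134.3 kN.
Moment equilibrium about A: M_A = Σ(load moments about A) − R_C·L = 2177 − 134.3×11 = 700.5 kN·m.

M_A = 700.5 kN·m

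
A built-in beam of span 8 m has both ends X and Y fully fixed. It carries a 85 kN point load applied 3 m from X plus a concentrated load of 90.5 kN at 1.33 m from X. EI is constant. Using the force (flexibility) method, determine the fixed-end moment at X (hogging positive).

M_X = 183.3 kN·m

Release both end moments; the primary structure is a simply-supported span XY with redundants M_X and M_Y.
Simple-span end rotations at X and Y under the given loads:
  at X: point load 85 at a = 3: Pab(L + b)/(6LEI) = 345.3/EI
  at Y: point load 85 at a = 3: Pab(L + a)/(6LEI) = 292.2/EI
  at X: point load 90.5 at a = 1.33: Pab(L + b)/(6LEI) = 245.4/EI
  at Y: point load 90.5 at a = 1.33: Pab(L + a)/(6LEI) = 156.1/EI
  θ_X0 = 590.7/EI,  θ_Y0 = 448.2/EI
Flexibility coefficients: a unit moment at one end gives L/(3EI) there and L/(6EI) at the far end, so f₁₁ = f₂₂ = 2.667/EI and f₁₂ = f₂₁ = 1.333/EI.
Compatibility — zero rotation at each built-in end:
  2.667 M_X + 1.333 M_Y = 590.7
  1.333 M_X + 2.667 M_Y = 448.2
Solving the pair gives M_X = 183.3 kN·m and M_Y = 76.45 kN·m (hogging).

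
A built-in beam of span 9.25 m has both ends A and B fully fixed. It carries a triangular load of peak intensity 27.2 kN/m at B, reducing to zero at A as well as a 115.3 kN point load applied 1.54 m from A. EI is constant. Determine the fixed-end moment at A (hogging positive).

Release both end moments; the primary structure is a simply-supported span AB with redundants M_A and M_B.
End rotations of the released simple span under the applied load (×1/EI):
  at A: triangular load, peak 27.2: 7w₀L³/(360EI) = 418.6/EI
  at B: triangular load, peak 27.2: w₀L³/(45EI) = 478.4/EI
  at A: point load 115.3 at a = 1.54: Pab(L + b)/(6LEI) = 418.3/EI
  at B: point load 115.3 at a = 1.54: Pab(L + a)/(6LEI) = 266.2/EI
  θ_A0 = 836.9/EI,  θ_B0 = 744.5/EI
Flexibility coefficients: a unit moment at one end gives L/(3EI) there and L/(6EI) at the far end, so f₁₁ = f₂₂ = 3.083/EI and f₁₂ = f₂₁ = 1.542/EI.
Compatibility — zero rotation at each built-in end:
  3.083 M_A + 1.542 M_B = 836.9
  1.542 M_A + 3.083 M_B = 744.5
Solving the pair gives M_A = 200.9 kN·m and M_B = 141 kN·m (hogging).

M_A = 200.9 kN·m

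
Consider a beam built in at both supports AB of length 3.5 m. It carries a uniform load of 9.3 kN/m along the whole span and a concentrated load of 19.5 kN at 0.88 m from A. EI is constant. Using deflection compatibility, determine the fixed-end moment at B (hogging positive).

M_B = 12.72 kN·m

Release both end moments; the primary structure is a simply-supported span AB with redundants M_A and M_B.
Simple-span end rotations at A and B under the given loads:
  at A: UDL 9.3: wL³/(24EI) = 16.61/EI
  at B: UDL 9.3: wL³/(24EI) = 16.61/EI
  at A: point load 19.5 at a = 0.88: Pab(L + b)/(6LEI) = 13.1/EI
  at B: point load 19.5 at a = 0.88: Pab(L + a)/(6LEI) = 9.377/EI
  θ_A0 = 29.72/EI,  θ_B0 = 25.99/EI
Flexibility coefficients: a unit moment at one end gives L/(3EI) there and L/(6EI) at the far end, so f₁₁ = f₂₂ = 1.167/EI and f₁₂ = f₂₁ = 0.5833/EI.
Compatibility — zero rotation at each built-in end:
  1.167 M_A + 0.5833 M_B = 29.72
  0.5833 M_A + 1.167 M_B = 25.99
Solving the pair gives M_A = 19.11 kN·m and M_B = 12.72 kN·m (hogging).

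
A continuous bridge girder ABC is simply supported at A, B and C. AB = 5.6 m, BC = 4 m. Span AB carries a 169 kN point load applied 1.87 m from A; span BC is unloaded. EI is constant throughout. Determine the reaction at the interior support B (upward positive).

R_B = 91.53 kN

Release continuity at B by inserting a hinge; the redundant is the internal moment M_B. The primary structure is two simply-supported spans AB and BC.
End slopes at the hinge B, treating each span as simply supported:
  span AB: point load 169 at a = 1.87: Pab(L + a)/(6LEI) = 262.1/EI
  relative rotation θ_0 = (262.1 + 0)/EI = 262.1/EI
A unit hogging moment at B produces rotation L₁/(3EI) + L₂/(3EI) = 3.2/EI.
Compatibility: M_B·(L₁+L₂)/(3EI) = θ_0, giving M_B = 81.9 kN·m (hogging).
Span AB, ΣM about A with M_B applied at B: R_B^{AB}·5.6 = 316 + 81.9, so R_B^{AB} = 71.06 kN and R_A = 169 − 71.06 = 97.94 kN.
Span BC, ΣM about C: R_B^{BC}·4 = 0 + 81.9, so R_B^{BC} = 20.47 kN and R_C = 0 − 20.47 = -20.47 kN.
R_B = 71.06 + 20.47 = 91.53 kN.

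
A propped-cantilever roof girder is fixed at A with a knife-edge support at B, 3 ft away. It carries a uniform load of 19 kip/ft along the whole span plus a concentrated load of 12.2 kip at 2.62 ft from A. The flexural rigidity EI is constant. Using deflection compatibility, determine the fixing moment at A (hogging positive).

M_A = 23.66 kip·ft

Choose R_B as the redundant. The primary structure is the cantilever fixed at A.
Deflection at B on the released cantilever, summing each load's contribution:
  UDL 19: wL⁴/(8EI) = 192.4/EI
  point load 12.2 at a = 2.62: Pa²(3L − a)/(6EI) = 89.05/EI
  δ_0 = 281.4/EI
Tip deflection under a unit load at B: L³/(3EI) = 9/EI.
Compatibility at B: δ_0 − R_B·δ_{BB} = 0, so R_B = 281.4/9 = 31.27 kip.
Moment equilibrium about A: M_A = Σ(load moments about A) − R_B·L = 117.5 − 31.27×3 = 23.66 kip·ft.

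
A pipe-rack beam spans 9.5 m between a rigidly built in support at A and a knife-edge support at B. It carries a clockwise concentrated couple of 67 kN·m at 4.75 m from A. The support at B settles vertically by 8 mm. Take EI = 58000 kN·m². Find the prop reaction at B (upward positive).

Choose R_B as the redundant. The primary structure is the cantilever fixed at A.
Downward deflection at the released point B due to the loads:
  clockwise couple 67 at a = 4.75: M₀a(2L − a)/(2EI) = 2268/EI
Flexibility coefficient — unit upward force at B: δ_{BB} = L³/(3EI) = 285.8/EI.
With EI = 58000 kN·m²: δ_0 = 0.039095 m and δ_{BB} = 0.004927 m/kN.
Compatibility — the beam at B must follow the support down by 0.008 m: δ_0 − R_B·δ_{BB} = 0.008, so R_B = (0.039095 − 0.008)/0.004927 = 6.311 kN.

R_B = 6.311 kN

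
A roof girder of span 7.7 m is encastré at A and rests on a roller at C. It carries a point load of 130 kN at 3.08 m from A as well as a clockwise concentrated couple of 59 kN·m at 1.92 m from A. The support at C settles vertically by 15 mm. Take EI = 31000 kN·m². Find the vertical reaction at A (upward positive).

R_A = 101 kN

Release the roller at C. Primary structure: cantilever fixed at A.
Deflection at C on the released cantilever, summing each load's contribution:
  point load 130 at a = 3.08: Pa²(3L − a)/(6EI) = 4115/EI
  clockwise couple 59 at a = 1.92: M₀a(2L − a)/(2EI) = 763.5/EI
  δ_0 = 4878/EI
Tip deflection under a unit load at C: L³/(3EI) = 152.2/EI.
With EI = 31000 kN·m²: δ_0 = 0.15737 m and δ_{CC} = 0.004909 m/kN.
Compatibility — the beam at C must follow the support down by 0.015 m: δ_0 − R_C·δ_{CC} = 0.015, so R_C = (0.15737 − 0.015)/0.004909 = 29 kN.
Vertical equilibrium: R_A = ΣP − R_C = 130 − 29 = 101 kN.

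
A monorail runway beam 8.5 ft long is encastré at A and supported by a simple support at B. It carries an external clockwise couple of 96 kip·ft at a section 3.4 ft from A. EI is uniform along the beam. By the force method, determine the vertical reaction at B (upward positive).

R_B = 10.84 kip

Remove the prop at B; the released (primary) structure is a cantilever built in at A.
Free-end deflection of the primary structure under the applied loading (downward +):
  clockwise couple 96 at a = 3.4: M₀a(2L − a)/(2EI) = 2220/EI
Flexibility coefficient — unit upward force at B: δ_{BB} = L³/(3EI) = 204.7/EI.
The prop prevents deflection at B: R_B = δ_0/δ_{BB} = 2220/204.7 = 10.84 kip.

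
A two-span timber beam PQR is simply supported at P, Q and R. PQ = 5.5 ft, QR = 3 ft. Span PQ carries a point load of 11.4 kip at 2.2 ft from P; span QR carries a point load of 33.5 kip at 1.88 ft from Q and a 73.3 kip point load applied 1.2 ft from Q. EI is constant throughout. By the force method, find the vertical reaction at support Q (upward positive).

R_Q = 75.17 kip

Release continuity at Q by inserting a hinge; the redundant is the internal moment M_Q. The primary structure is two simply-supported spans PQ and QR.
End slopes at the hinge Q, treating each span as simply supported:
  span PQ: point load 11.4 at a = 2.2: Pab(L + a)/(6LEI) = 19.31/EI
  span QR: point load 33.5 at a = 1.88: Pab(L + b)/(6LEI) = 16.15/EI
  span QR: point load 73.3 at a = 1.2: Pab(L + b)/(6LEI) = 42.22/EI
  relative rotation θ_0 = (19.31 + 58.37)/EI = 77.68/EI
A unit hogging moment at Q produces rotation L₁/(3EI) + L₂/(3EI) = 2.833/EI.
Compatibility: M_Q·(L₁+L₂)/(3EI) = θ_0, giving M_Q = 27.42 kip·ft (hogging).
Span PQ, ΣM about P with M_Q applied at Q: R_Q^{PQ}·5.5 = 25.08 + 27.42, so R_Q^{PQ} = 9.545 kip and R_P = 11.4 − 9.545 = 1.855 kip.
Span QR, ΣM about R: R_Q^{QR}·3 = 169.5 + 27.42, so R_Q^{QR} = 65.63 kip and R_R = 106.8 − 65.63 = 41.17 kip.
R_Q = 9.545 + 65.63 = 75.17 kip.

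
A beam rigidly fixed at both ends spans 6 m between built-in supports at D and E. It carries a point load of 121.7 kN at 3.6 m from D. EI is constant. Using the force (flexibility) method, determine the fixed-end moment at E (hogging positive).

Take the two fixed-end moments M_D, M_E as redundants; the released structure is the simple span DE.
End rotations of the released simple span under the applied load (×1/EI):
  at D: point load 121.7 at a = 3.6: Pab(L + b)/(6LEI) = 245.3/EI
  at E: point load 121.7 at a = 3.6: Pab(L + a)/(6LEI) = 280.4/EI
  θ_D0 = 245.3/EI,  θ_E0 = 280.4/EI
Flexibility coefficients: a unit moment at one end gives L/(3EI) there and L/(6EI) at the far end, so f₁₁ = f₂₂ = 2/EI and f₁₂ = f₂₁ = 1/EI.
Compatibility — zero rotation at each built-in end:
  2 M_D + 1 M_E = 245.3
  1 M_D + 2 M_E = 280.4
Solving the pair gives M_D = 70.1 kN·m and M_E = 105.1 kN·m (hogging).

M_E = 105.1 kN·m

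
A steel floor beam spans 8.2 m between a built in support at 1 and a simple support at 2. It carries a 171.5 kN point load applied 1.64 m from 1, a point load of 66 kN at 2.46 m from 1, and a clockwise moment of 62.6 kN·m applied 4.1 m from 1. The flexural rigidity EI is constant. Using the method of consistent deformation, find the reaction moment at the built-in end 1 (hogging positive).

M_1 = 291.3 kN·m

Take the reaction at 2 as the redundant and release it; the primary structure is a cantilever fixed at 1.
Primary-structure tip deflection at 2 by superposition:
  point load 171.5 at a = 1.64: Pa²(3L − a)/(6EI) = 1765/EI
  point load 66 at a = 2.46: Pa²(3L − a)/(6EI) = 1474/EI
  clockwise couple 62.6 at a = 4.1: M₀a(2L − a)/(2EI) = 1578/EI
  δ_0 = 4817/EI
Flexibility coefficient — unit upward force at 2: δ_{22} = L³/(3EI) = 183.8/EI.
Compatibility at 2: δ_0 − R_2·δ_{22} = 0, so R_2 = 4817/183.8 = 26.21 kN.
Moment equilibrium about 1: M_1 = Σ(load moments about 1) − R_2·L = 506.2 − 26.21×8.2 = 291.3 kN·m.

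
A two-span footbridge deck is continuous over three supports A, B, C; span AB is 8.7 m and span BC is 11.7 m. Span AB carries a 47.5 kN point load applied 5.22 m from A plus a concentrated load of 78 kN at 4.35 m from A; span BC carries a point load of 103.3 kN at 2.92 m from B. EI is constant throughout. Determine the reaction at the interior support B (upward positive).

Release continuity at B by inserting a hinge; the redundant is the internal moment M_B. The primary structure is two simply-supported spans AB and BC.
End slopes at the hinge B, treating each span as simply supported:
  span AB: point load 47.5 at a = 5.22: Pab(L + a)/(6LEI) = 230.1/EI
  span AB: point load 78 at a = 4.35: Pab(L + a)/(6LEI) = 369/EI
  span BC: point load 103.3 at a = 2.92: Pab(L + b)/(6LEI) = 772.6/EI
  relative rotation θ_0 = (599.1 + 772.6)/EI = 1372/EI
A unit hogging moment at B produces rotation L₁/(3EI) + L₂/(3EI) = 6.8/EI.
Compatibility: M_B·(L₁+L₂)/(3EI) = θ_0, giving M_B = 201.7 kN·m (hogging).
Span AB, ΣM about A with M_B applied at B: R_B^{AB}·8.7 = 587.2 + 201.7, so R_B^{AB} = 90.69 kN and R_A = 125.5 − 90.69 = 34.81 kN.
Span BC, ΣM about C: R_B^{BC}·11.7 = 907 + 201.7, so R_B^{BC} = 94.76 kN and R_C = 103.3 − 94.76 = 8.54 kN.
R_B = 90.69 + 94.76 = 185.4 kN.

R_B = 185.4 kN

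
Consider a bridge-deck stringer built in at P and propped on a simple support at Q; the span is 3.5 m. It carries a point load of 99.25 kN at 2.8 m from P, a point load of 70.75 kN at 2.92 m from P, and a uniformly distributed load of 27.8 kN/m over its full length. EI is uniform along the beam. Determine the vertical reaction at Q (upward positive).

Take the reaction at Q as the redundant and release it; the primary structure is a cantilever fixed at P.
Primary-structure tip deflection at Q by superposition:
  point load 99.25 at a = 2.8: Pa²(3L − a)/(6EI) = 998.6/EI
  point load 70.75 at a = 2.92: Pa²(3L − a)/(6EI) = 762.1/EI
  UDL 27.8: wL⁴/(8EI) = 521.5/EI
  δ_0 = 2282/EI
Tip deflection under a unit load at Q: L³/(3EI) = 14.29/EI.
Compatibility at Q: δ_0 − R_Q·δ_{QQ} = 0, so R_Q = 2282/14.29 = 159.7 kN.

R_Q = 159.7 kN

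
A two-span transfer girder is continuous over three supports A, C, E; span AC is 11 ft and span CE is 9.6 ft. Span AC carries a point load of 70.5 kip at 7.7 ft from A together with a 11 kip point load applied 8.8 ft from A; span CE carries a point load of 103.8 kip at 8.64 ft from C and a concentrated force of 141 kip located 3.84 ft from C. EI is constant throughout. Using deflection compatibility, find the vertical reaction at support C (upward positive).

R_C = 197.5 kip

Release continuity at C by inserting a hinge; the redundant is the internal moment M_C. The primary structure is two simply-supported spans AC and CE.
End slopes at the hinge C, treating each span as simply supported:
  span AC: point load 70.5 at a = 7.7: Pab(L + a)/(6LEI) = 507.6/EI
  span AC: point load 11 at a = 8.8: Pab(L + a)/(6LEI) = 63.89/EI
  span CE: point load 103.8 at a = 8.64: Pab(L + b)/(6LEI) = 157.8/EI
  span CE: point load 141 at a = 3.84: Pab(L + b)/(6LEI) = 831.7/EI
  relative rotation θ_0 = (571.5 + 989.5)/EI = 1561/EI
A unit hogging moment at C produces rotation L₁/(3EI) + L₂/(3EI) = 6.867/EI.
Slope continuity at C: θ_0 = M_C·6.867/EI, so M_C = 1561/6.867 = 227.3 kip·ft (hogging).
Span AC, ΣM about A with M_C applied at C: R_C^{AC}·11 = 639.6 + 227.3, so R_C^{AC} = 78.82 kip and R_A = 81.5 − 78.82 = 2.684 kip.
Span CE, ΣM about E: R_C^{CE}·9.6 = 911.8 + 227.3, so R_C^{CE} = 118.7 kip and R_E = 244.8 − 118.7 = 126.1 kip.
R_C = 78.82 + 118.7 = 197.5 kip.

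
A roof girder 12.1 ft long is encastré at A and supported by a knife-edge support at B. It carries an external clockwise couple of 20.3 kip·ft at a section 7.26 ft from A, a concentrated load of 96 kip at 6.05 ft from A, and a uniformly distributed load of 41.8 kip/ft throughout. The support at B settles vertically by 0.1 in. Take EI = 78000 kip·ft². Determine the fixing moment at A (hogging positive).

M_A = 990.8 kip·ft

Choose R_B as the redundant. The primary structure is the cantilever fixed at A.
Downward deflection at the released point B due to the loads:
  clockwise couple 20.3 at a = 7.26: M₀a(2L − a)/(2EI) = 1248/EI
  point load 96 at a = 6.05: Pa²(3L − a)/(6EI) = 17716/EI
  UDL 41.8: wL⁴/(8EI) = 112003/EI
  δ_0 = 130966/EI
Flexibility coefficient — unit upward force at B: δ_{BB} = L³/(3EI) = 590.5/EI.
With EI = 78000 kip·ft²: δ_0 = 1.6791 ft and δ_{BB} = 0.007571 ft/kip.
Compatibility — the beam at B must follow the support down by 0.008333 ft: δ_0 − R_B·δ_{BB} = 0.008333, so R_B = (1.6791 − 0.008333)/0.007571 = 220.7 kip.
Moment equilibrium about A: M_A = Σ(load moments about A) − R_B·L = 3661 − 220.7×12.1 = 990.8 kip·ft.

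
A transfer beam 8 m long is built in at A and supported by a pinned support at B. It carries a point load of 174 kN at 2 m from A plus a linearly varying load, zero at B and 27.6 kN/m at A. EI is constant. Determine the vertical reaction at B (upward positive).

Choose R_B as the redundant. The primary structure is the cantilever fixed at A.
Free-end deflection of the primary structure under the applied loading (downward +):
  point load 174 at a = 2: Pa²(3L − a)/(6EI) = 2552/EI
  triangular load, peak 27.6 at the fixed end: w₀L⁴/(30EI) = 3768/EI
  δ_0 = 6320/EI
Flexibility coefficient — unit upward force at B: δ_{BB} = L³/(3EI) = 170.7/EI.
The prop prevents deflection at B: R_B = δ_0/δ_{BB} = 6320/170.7 = 37.03 kN.

R_B = 37.03 kN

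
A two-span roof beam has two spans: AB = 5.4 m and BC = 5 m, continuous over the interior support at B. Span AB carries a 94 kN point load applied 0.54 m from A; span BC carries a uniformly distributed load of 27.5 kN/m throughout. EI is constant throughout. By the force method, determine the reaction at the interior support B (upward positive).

R_B = 99.09 kN

Release continuity at B by inserting a hinge; the redundant is the internal moment M_B. The primary structure is two simply-supported spans AB and BC.
End slopes at the hinge B, treating each span as simply supported:
  span AB: point load 94 at a = 0.54: Pab(L + a)/(6LEI) = 45.23/EI
  span BC: UDL 27.5: wL³/(24EI) = 143.2/EI
  relative rotation θ_0 = (45.23 + 143.2)/EI = 188.5/EI
A unit hogging moment at B produces rotation L₁/(3EI) + L₂/(3EI) = 3.467/EI.
Compatibility: M_B·(L₁+L₂)/(3EI) = θ_0, giving M_B = 54.36 kN·m (hogging).
Span AB, ΣM about A with M_B applied at B: R_B^{AB}·5.4 = 50.76 + 54.36, so R_B^{AB} = 19.47 kN and R_A = 94 − 19.47 = 74.53 kN.
Span BC, ΣM about C: R_B^{BC}·5 = 343.8 + 54.36, so R_B^{BC} = 79.62 kN and R_C = 137.5 − 79.62 = 57.88 kN.
R_B = 19.47 + 79.62 = 99.09 kN.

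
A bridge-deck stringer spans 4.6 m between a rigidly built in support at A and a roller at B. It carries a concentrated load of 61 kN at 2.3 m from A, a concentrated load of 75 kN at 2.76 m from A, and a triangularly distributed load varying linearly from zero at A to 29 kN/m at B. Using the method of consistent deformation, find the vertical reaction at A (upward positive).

R_A = 114.6 kN

Release the roller at B. Primary structure: cantilever fixed at A.
Primary-structure tip deflection at B by superposition:
  point load 61 at a = 2.3: Pa²(3L − a)/(6EI) = 618.5/EI
  point load 75 at a = 2.76: Pa²(3L − a)/(6EI) = 1051/EI
  triangular load, peak 29 at the free end: 11w₀L⁴/(120EI) = 1190/EI
  δ_0 = 2860/EI
Tip deflection under a unit load at B: L³/(3EI) = 32.45/EI.
Compatibility at B: δ_0 − R_B·δ_{BB} = 0, so R_B = 2860/32.45 = 88.15 kN.
Vertical equilibrium: R_A = ΣP − R_B = 202.7 − 88.15 = 114.6 kN.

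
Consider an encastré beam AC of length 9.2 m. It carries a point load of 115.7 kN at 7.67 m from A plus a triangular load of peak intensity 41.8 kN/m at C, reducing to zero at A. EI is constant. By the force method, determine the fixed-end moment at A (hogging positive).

M_A = 142.5 kN·m

Release both end moments; the primary structure is a simply-supported span AC with redundants M_A and M_C.
End rotations of the released simple span under the applied load (×1/EI):
  at A: point load 115.7 at a = 7.67: Pab(L + b)/(6LEI) = 263.9/EI
  at C: point load 115.7 at a = 7.67: Pab(L + a)/(6LEI) = 415/EI
  at A: triangular load, peak 41.8: 7w₀L³/(360EI) = 632.9/EI
  at C: triangular load, peak 41.8: w₀L³/(45EI) = 723.3/EI
  θ_A0 = 896.8/EI,  θ_C0 = 1138/EI
Flexibility coefficients: a unit moment at one end gives L/(3EI) there and L/(6EI) at the far end, so f₁₁ = f₂₂ = 3.067/EI and f₁₂ = f₂₁ = 1.533/EI.
Compatibility — zero rotation at each built-in end:
  3.067 M_A + 1.533 M_C = 896.8
  1.533 M_A + 3.067 M_C = 1138
Solving the pair gives M_A = 142.5 kN·m and M_C = 299.9 kN·m (hogging).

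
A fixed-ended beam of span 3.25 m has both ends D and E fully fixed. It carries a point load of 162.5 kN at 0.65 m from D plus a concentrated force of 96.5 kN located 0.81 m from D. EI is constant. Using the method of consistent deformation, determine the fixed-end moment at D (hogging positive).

Release both end moments; the primary structure is a simply-supported span DE with redundants M_D and M_E.
End rotations of the released simple span under the applied load (×1/EI):
  at D: point load 162.5 at a = 0.65: Pab(L + b)/(6LEI) = 82.39/EI
  at E: point load 162.5 at a = 0.65: Pab(L + a)/(6LEI) = 54.92/EI
  at D: point load 96.5 at a = 0.81: Pab(L + b)/(6LEI) = 55.65/EI
  at E: point load 96.5 at a = 0.81: Pab(L + a)/(6LEI) = 39.71/EI
  θ_D0 = 138/EI,  θ_E0 = 94.63/EI
Flexibility coefficients: a unit moment at one end gives L/(3EI) there and L/(6EI) at the far end, so f₁₁ = f₂₂ = 1.083/EI and f₁₂ = f₂₁ = 0.5417/EI.
Compatibility — zero rotation at each built-in end:
  1.083 M_D + 0.5417 M_E = 138
  0.5417 M_D + 1.083 M_E = 94.63
Solving the pair gives M_D = 111.7 kN·m and M_E = 31.53 kN·m (hogging).

M_D = 111.7 kN·m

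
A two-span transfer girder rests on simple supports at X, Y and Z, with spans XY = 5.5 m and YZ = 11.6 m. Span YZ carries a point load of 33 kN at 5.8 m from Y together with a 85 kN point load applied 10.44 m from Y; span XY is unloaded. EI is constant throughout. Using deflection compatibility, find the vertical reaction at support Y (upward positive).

Insert a hinge at Y; M_Y is the redundant, and each span becomes simply supported.
Discontinuity in slope at Y on the released structure — sum the simple-span end rotations:
  span YZ: point load 33 at a = 5.8: Pab(L + b)/(6LEI) = 277.5/EI
  span YZ: point load 85 at a = 10.44: Pab(L + b)/(6LEI) = 188.7/EI
  relative rotation θ_0 = (0 + 466.3)/EI = 466.3/EI
A unit hogging moment at Y produces rotation L₁/(3EI) + L₂/(3EI) = 5.7/EI.
Slope continuity at Y: θ_0 = M_Y·5.7/EI, so M_Y = 466.3/5.7 = 81.8 kN·m (hogging).
Span XY, ΣM about X with M_Y applied at Y: R_Y^{XY}·5.5 = 0 + 81.8, so R_Y^{XY} = 14.87 kN and R_X = 0 − 14.87 = -14.87 kN.
Span YZ, ΣM about Z: R_Y^{YZ}·11.6 = 290 + 81.8, so R_Y^{YZ} = 32.05 kN and R_Z = 118 − 32.05 = 85.95 kN.
R_Y = 14.87 + 32.05 = 46.92 kN.

R_Y = 46.92 kN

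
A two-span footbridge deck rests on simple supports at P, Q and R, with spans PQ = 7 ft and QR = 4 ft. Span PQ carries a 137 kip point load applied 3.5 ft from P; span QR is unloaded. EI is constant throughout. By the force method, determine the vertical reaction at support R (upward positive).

R_R = -28.61 kip

Release continuity at Q by inserting a hinge; the redundant is the internal moment M_Q. The primary structure is two simply-supported spans PQ and QR.
Rotations at Q on the released spans (each span's end-slope, ×1/EI):
  span PQ: point load 137 at a = 3.5: Pab(L + a)/(6LEI) = 419.6/EI
  relative rotation θ_0 = (419.6 + 0)/EI = 419.6/EI
A unit hogging moment at Q produces rotation L₁/(3EI) + L₂/(3EI) = 3.667/EI.
Slope continuity at Q: θ_0 = M_Q·3.667/EI, so M_Q = 419.6/3.667 = 114.4 kip·ft (hogging).
Span QR, ΣM about R: R_Q^{QR}·4 = 0 + 114.4, so R_Q^{QR} = 28.61 kip and R_R = 0 − 28.61 = -28.61 kip.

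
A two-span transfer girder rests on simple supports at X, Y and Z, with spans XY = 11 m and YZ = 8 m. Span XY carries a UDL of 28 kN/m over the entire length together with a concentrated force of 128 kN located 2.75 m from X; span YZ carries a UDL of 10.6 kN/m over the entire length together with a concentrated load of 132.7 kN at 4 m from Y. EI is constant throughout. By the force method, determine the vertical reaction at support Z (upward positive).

Insert a hinge at Y; M_Y is the redundant, and each span becomes simply supported.
Rotations at Y on the released spans (each span's end-slope, ×1/EI):
  span XY: UDL 28: wL³/(24EI) = 1553/EI
  span XY: point load 128 at a = 2.75: Pab(L + a)/(6LEI) = 605/EI
  span YZ: UDL 10.6: wL³/(24EI) = 226.1/EI
  span YZ: point load 132.7 at a = 4: Pab(L + b)/(6LEI) = 530.8/EI
  relative rotation θ_0 = (2158 + 756.9)/EI = 2915/EI
A unit hogging moment at Y produces rotation L₁/(3EI) + L₂/(3EI) = 6.333/EI.
Slope continuity at Y: θ_0 = M_Y·6.333/EI, so M_Y = 2915/6.333 = 460.2 kN·m (hogging).
Span YZ, ΣM about Z: R_Y^{YZ}·8 = 870 + 460.2, so R_Y^{YZ} = 166.3 kN and R_Z = 217.5 − 166.3 = 51.22 kN.

R_Z = 51.22 kN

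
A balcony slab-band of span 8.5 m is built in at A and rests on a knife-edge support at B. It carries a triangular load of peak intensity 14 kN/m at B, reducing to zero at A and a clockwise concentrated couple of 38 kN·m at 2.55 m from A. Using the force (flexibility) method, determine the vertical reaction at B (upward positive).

Choose R_B as the redundant. The primary structure is the cantilever fixed at A.
Free-end deflection of the primary structure under the applied loading (downward +):
  triangular load, peak 14 at the free end: 11w₀L⁴/(120EI) = 6699/EI
  clockwise couple 38 at a = 2.55: M₀a(2L − a)/(2EI) = 700.1/EI
  δ_0 = 7399/EI
Tip deflection under a unit load at B: L³/(3EI) = 204.7/EI.
Compatibility at B: δ_0 − R_B·δ_{BB} = 0, so R_B = 7399/204.7 = 36.15 kN.

R_B = 36.15 kN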